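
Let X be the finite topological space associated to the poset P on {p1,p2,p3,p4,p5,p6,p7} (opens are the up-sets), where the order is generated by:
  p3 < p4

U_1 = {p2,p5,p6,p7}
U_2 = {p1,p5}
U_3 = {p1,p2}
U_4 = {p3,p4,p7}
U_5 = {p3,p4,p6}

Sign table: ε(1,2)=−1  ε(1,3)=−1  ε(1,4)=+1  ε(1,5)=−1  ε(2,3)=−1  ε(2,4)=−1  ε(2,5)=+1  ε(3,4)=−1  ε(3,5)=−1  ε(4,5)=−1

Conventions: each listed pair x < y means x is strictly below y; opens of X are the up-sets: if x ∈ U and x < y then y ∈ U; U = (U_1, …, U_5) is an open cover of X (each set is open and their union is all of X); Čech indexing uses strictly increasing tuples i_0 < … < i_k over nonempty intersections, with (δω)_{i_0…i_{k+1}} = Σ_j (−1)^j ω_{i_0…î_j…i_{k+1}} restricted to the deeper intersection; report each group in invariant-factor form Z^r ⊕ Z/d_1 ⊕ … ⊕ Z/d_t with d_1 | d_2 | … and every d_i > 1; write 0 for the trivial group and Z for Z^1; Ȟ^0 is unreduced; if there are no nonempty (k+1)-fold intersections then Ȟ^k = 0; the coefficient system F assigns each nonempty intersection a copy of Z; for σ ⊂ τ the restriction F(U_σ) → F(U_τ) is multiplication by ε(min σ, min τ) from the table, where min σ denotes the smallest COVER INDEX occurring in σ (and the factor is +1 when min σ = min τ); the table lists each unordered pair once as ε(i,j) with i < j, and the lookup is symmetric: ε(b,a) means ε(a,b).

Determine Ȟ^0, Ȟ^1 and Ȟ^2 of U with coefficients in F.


cover nerve:
  U12={p5} U13={p2} U14={p7} U15={p6} U23={p1} U45={p3,p4}
C dims 5,6; δ0: rk 5, SNF 1^4·2
Ȟ^0: (5−5)−0=0 ⇒ 0
Ȟ^1: (6−0)−5=1 plus torsion [2] ⇒ Z ⊕ Z/2
Ȟ^2: (0−0)−0=0 ⇒ 0

Ȟ^0(U;F) ≅ 0, Ȟ^1(U;F) ≅ Z ⊕ Z/2, Ȟ^2(U;F) ≅ 0


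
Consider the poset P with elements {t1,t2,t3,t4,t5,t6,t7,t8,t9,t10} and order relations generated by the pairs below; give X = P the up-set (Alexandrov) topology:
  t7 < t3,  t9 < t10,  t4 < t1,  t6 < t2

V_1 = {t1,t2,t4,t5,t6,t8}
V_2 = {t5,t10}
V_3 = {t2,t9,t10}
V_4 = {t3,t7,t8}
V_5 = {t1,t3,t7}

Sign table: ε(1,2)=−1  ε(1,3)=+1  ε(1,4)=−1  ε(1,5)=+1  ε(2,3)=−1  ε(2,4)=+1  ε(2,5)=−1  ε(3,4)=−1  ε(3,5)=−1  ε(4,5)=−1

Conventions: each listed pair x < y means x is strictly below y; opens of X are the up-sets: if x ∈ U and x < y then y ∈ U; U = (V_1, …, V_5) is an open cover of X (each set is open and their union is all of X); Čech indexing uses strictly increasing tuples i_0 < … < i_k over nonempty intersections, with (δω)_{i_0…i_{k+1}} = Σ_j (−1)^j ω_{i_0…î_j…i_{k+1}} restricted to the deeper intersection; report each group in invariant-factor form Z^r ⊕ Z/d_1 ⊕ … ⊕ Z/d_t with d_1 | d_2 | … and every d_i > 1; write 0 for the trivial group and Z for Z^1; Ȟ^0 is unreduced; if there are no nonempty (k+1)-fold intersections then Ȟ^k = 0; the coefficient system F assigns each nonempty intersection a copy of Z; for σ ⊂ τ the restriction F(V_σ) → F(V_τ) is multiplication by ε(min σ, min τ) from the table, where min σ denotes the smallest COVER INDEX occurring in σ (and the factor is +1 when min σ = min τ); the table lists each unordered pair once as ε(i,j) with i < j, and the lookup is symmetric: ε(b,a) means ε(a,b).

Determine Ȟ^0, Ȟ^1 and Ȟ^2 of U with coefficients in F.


nonempty intersections:
  V12={t5} V13={t2} V14={t8} V15={t1} V23={t10} V45={t3,t7}
C dims 5,6; δ0: rk 4, SNF 1^4
Ȟ^0: (5−4)−0=1 ⇒ Z
Ȟ^1: (6−0)−4=2 ⇒ Z^2
Ȟ^2: (0−0)−0=0 ⇒ 0

Ȟ^0(U;F) ≅ Z, Ȟ^1(U;F) ≅ Z^2 and Ȟ^2(U;F) ≅ 0


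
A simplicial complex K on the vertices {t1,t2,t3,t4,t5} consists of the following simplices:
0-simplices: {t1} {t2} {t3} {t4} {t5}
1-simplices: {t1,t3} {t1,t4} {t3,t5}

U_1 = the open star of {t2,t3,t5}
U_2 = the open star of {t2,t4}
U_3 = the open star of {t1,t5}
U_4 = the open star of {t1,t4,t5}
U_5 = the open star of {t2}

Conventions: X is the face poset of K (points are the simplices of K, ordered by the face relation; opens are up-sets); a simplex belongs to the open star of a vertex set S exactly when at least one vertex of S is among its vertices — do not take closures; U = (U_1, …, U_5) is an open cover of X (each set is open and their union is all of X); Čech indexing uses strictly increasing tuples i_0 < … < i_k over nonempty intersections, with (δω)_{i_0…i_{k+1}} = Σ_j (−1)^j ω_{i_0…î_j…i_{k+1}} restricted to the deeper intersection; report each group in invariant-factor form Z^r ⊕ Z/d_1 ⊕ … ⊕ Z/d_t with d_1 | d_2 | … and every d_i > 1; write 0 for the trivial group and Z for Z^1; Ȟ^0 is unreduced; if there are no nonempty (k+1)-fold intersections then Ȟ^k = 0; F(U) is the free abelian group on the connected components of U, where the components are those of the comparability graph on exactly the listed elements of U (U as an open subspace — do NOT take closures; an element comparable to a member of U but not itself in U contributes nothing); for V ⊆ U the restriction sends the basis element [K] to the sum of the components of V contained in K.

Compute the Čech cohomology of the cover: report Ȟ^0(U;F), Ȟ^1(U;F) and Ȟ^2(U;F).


nerve simplices:
  U1={{t2},{t3},{t5},{t1,t3},{t3,t5}} U2={{t2},{t4},{t1,t4}} U3={{t1},{t5},{t1,t3},{t1,t4},{t3,t5}} U4={{t1},{t4},{t5},{t1,t3},{t1,t4},{t3,t5}} U5={{t2}}
  U12={{t2}} U13={{t5},{t1,t3},{t3,t5}} U14={{t5},{t1,t3},{t3,t5}} U15={{t2}} U23={{t1,t4}} U24={{t4},{t1,t4}} U25={{t2}} U34={{t1},{t5},{t1,t3},{t1,t4},{t3,t5}}
  U125={{t2}} U134={{t5},{t1,t3},{t3,t5}} U234={{t1,t4}}
components per intersection:
  U1: {{t2}} {{t3},{t5},{t1,t3},{t3,t5}}
  U2: {{t2}} {{t4},{t1,t4}}
  U3: {{t1},{t1,t3},{t1,t4}} {{t5},{t3,t5}}
  U4: {{t1},{t4},{t1,t3},{t1,t4}} {{t5},{t3,t5}}
  U5: {{t2}}
  U12: {{t2}}
  U13: {{t5},{t3,t5}} {{t1,t3}}
  U14: {{t5},{t3,t5}} {{t1,t3}}
  U15: {{t2}}
  U23: {{t1,t4}}
  U24: {{t4},{t1,t4}}
  U25: {{t2}}
  U34: {{t1},{t1,t3},{t1,t4}} {{t5},{t3,t5}}
  U125: {{t2}}
  U134: {{t5},{t3,t5}} {{t1,t3}}
  U234: {{t1,t4}}
C dims 9,11,4; δ0: rk 7, SNF 1^7; δ1: rk 4, SNF 1^4
degree 0: 9−7−0 = 2 → Ȟ^0 ≅ Z^2
degree 1: 11−4−7 = 0 → Ȟ^1 ≅ 0
degree 2: 4−0−4 = 0 → Ȟ^2 ≅ 0

Ȟ^0(U;F) ≅ Z^2, Ȟ^1(U;F) ≅ 0 and Ȟ^2(U;F) ≅ 0


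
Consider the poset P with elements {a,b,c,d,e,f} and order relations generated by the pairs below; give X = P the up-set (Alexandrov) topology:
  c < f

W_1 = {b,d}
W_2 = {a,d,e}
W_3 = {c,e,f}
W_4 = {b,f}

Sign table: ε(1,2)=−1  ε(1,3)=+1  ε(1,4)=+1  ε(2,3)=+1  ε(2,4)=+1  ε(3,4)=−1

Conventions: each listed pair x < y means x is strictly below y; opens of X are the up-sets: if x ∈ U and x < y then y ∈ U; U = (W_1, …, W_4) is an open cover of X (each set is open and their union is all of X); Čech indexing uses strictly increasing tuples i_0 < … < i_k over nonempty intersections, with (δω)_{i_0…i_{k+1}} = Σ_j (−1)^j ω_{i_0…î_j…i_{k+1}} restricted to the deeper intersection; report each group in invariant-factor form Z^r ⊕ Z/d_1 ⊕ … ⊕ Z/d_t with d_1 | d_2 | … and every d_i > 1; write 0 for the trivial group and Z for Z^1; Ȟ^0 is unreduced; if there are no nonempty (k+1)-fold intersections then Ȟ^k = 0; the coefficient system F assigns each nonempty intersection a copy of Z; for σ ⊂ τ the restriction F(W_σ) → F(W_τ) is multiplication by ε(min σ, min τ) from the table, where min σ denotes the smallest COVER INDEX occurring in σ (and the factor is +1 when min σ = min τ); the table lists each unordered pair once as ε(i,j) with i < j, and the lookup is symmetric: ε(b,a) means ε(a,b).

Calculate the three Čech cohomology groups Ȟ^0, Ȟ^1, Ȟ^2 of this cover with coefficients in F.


nonempty overlaps:
  W12={d} W14={b} W23={e} W34={f}
C dims 4,4; δ0: rk 3, SNF 1^3
degree 0: 4−3−0 = 1 → Ȟ^0 ≅ Z
degree 1: 4−0−3 = 1 → Ȟ^1 ≅ Z
degree 2: 0−0−0 = 0 → Ȟ^2 ≅ 0

Ȟ^0(U;F) ≅ Z; Ȟ^1(U;F) ≅ Z; Ȟ^2(U;F) ≅ 0


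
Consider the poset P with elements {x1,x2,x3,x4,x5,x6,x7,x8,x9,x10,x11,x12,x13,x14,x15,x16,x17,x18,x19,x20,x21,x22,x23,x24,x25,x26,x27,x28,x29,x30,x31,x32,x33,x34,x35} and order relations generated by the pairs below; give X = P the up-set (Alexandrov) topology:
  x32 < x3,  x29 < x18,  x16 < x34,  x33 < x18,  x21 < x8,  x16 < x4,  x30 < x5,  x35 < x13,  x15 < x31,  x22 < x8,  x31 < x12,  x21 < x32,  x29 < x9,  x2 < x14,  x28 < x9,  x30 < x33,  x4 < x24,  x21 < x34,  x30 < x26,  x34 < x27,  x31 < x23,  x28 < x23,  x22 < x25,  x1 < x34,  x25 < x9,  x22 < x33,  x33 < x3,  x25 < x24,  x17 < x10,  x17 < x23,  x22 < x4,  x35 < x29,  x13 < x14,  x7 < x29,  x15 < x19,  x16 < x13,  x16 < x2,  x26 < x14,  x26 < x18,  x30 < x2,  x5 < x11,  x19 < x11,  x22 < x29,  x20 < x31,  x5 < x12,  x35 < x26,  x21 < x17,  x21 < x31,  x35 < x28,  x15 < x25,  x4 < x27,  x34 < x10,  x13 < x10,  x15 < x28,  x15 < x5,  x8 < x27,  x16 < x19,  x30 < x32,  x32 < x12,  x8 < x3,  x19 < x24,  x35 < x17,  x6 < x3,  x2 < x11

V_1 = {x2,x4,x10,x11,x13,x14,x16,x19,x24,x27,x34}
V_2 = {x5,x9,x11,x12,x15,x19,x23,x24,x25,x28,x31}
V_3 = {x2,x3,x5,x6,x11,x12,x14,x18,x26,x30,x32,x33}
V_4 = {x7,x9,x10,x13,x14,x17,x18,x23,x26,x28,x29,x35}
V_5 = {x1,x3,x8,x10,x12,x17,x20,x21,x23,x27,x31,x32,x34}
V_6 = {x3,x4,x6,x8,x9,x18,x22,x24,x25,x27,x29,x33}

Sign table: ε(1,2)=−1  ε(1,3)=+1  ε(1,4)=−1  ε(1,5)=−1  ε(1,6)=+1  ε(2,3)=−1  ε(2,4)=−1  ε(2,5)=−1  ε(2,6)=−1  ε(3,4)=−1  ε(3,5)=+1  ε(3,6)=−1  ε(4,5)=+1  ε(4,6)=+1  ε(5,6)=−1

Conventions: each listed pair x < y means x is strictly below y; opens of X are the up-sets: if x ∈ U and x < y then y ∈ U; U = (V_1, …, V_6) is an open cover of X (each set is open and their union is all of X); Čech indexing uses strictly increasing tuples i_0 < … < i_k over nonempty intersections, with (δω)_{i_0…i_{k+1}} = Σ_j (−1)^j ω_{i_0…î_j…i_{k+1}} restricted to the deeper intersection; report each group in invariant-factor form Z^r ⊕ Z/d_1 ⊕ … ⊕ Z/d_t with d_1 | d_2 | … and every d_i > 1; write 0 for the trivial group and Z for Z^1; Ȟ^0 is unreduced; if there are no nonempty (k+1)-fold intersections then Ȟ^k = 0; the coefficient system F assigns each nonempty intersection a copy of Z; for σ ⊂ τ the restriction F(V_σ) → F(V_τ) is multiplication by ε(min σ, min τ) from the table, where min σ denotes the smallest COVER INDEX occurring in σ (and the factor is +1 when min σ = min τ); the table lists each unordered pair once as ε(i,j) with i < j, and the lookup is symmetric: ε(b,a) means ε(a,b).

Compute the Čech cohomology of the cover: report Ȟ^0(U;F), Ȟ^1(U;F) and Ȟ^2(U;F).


Ȟ^0(U;F) ≅ 0; Ȟ^1(U;F) ≅ Z/2; Ȟ^2(U;F) ≅ Z

intersection data:
  V12={x11,x19,x24} V13={x2,x11,x14} V14={x10,x13,x14} V15={x10,x27,x34} V16={x4,x24,x27} V23={x5,x11,x12} V24={x9,x23,x28} V25={x12,x23,x31} V26={x9,x24,x25} V34={x14,x18,x26} V35={x3,x12,x32} V36={x3,x6,x18,x33} V45={x10,x17,x23} V46={x9,x18,x29} V56={x3,x8,x27}
  V123={x11} V126={x24} V134={x14} V145={x10} V156={x27} V235={x12} V245={x23} V246={x9} V346={x18} V356={x3}
C dims 6,15,10; δ0: rk 6, SNF 1^5·2; δ1: rk 9, SNF 1^9
Ȟ^0 = (6 − 6) − 0 = 0, so Ȟ^0 ≅ 0
Ȟ^1 = (15 − 9) − 6 = 0 plus torsion [2], so Ȟ^1 ≅ Z/2
Ȟ^2 = (10 − 0) − 9 = 1, so Ȟ^2 ≅ Z


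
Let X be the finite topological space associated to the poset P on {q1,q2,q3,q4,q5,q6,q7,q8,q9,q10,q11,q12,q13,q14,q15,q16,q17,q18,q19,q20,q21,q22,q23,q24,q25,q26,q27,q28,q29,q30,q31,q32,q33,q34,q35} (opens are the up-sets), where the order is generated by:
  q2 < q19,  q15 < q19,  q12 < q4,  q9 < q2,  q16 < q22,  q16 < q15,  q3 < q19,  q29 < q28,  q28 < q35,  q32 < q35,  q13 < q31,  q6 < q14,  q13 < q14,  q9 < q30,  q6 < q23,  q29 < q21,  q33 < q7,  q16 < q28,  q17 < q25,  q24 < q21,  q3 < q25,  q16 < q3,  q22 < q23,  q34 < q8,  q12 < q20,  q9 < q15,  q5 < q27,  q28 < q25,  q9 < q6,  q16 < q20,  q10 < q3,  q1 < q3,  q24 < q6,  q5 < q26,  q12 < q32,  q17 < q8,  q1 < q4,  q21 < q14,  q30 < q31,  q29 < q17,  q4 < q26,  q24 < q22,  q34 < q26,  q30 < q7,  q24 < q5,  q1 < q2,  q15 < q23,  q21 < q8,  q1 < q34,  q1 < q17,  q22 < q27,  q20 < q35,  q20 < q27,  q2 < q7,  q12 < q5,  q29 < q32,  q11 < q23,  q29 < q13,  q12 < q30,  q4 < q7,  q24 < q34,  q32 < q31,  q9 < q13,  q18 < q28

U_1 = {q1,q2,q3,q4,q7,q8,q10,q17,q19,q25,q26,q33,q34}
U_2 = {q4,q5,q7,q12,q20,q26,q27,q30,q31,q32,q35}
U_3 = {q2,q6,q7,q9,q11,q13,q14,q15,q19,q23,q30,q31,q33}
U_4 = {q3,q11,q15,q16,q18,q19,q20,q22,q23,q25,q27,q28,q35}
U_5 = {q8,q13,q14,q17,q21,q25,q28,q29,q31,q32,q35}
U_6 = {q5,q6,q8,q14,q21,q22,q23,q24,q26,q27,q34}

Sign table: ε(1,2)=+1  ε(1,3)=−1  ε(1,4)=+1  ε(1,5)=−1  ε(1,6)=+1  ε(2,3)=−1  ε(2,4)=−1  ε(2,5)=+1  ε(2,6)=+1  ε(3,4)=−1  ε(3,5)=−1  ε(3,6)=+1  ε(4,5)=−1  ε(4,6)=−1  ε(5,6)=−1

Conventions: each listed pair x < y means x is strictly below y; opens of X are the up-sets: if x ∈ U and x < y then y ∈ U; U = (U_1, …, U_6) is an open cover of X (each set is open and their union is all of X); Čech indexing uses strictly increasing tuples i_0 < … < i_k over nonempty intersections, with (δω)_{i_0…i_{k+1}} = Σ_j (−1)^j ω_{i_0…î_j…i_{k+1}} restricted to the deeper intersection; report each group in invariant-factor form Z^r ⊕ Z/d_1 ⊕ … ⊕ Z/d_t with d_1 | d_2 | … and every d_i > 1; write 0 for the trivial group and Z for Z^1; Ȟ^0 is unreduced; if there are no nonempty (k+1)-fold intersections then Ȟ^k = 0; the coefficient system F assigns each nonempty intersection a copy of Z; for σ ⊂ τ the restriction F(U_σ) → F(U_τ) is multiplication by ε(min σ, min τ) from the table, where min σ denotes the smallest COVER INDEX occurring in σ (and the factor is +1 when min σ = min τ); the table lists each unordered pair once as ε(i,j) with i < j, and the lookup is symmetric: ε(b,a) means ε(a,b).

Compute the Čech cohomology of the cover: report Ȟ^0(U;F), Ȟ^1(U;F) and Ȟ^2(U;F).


Ȟ^0 = 0,  Ȟ^1 = Z/2,  Ȟ^2 = Z

nerve of the cover:
  U12={q4,q7,q26} U13={q2,q7,q19,q33} U14={q3,q19,q25} U15={q8,q17,q25} U16={q8,q26,q34} U23={q7,q30,q31} U24={q20,q27,q35} U25={q31,q32,q35} U26={q5,q26,q27} U34={q11,q15,q19,q23} U35={q13,q14,q31} U36={q6,q14,q23} U45={q25,q28,q35} U46={q22,q23,q27} U56={q8,q14,q21}
  U123={q7} U126={q26} U134={q19} U145={q25} U156={q8} U235={q31} U245={q35} U246={q27} U346={q23} U356={q14}
C dims 6,15,10; δ0: rk 6, SNF 1^5·2; δ1: rk 9, SNF 1^9
Ȟ^0 = (6 − 6) − 0 = 0, so Ȟ^0 ≅ 0
Ȟ^1 = (15 − 9) − 6 = 0 plus torsion [2], so Ȟ^1 ≅ Z/2
Ȟ^2 = (10 − 0) − 9 = 1, so Ȟ^2 ≅ Z


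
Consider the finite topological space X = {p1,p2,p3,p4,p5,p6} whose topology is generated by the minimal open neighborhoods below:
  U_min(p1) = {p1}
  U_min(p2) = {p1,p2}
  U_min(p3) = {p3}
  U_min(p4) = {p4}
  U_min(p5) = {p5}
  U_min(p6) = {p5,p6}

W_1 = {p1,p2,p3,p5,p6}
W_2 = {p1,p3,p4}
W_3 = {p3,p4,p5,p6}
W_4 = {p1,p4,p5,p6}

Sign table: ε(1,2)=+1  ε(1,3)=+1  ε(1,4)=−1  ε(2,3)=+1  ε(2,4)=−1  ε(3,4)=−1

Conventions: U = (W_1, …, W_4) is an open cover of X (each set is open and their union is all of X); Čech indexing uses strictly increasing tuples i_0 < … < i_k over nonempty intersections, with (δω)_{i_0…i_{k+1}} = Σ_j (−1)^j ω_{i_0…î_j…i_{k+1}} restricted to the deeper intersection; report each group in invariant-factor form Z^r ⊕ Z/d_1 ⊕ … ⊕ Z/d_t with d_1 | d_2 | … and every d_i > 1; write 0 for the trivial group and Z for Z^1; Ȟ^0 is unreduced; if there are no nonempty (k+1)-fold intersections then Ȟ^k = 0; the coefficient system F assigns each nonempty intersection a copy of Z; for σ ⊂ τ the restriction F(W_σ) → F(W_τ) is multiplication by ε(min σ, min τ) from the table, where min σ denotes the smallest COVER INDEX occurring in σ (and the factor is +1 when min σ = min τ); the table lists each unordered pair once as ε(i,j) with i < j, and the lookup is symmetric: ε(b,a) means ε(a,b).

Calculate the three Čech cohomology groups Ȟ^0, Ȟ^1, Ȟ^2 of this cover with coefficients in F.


Ȟ^0(U;F) ≅ Z, Ȟ^1(U;F) ≅ 0 and Ȟ^2(U;F) ≅ Z

cover nerve:
  W12={p1,p3} W13={p3,p5,p6} W14={p1,p5,p6} W23={p3,p4} W24={p1,p4} W34={p4,p5,p6}
  W123={p3} W124={p1} W134={p5,p6} W234={p4}
C dims 4,6,4; δ0: rk 3, SNF 1^3; δ1: rk 3, SNF 1^3
Ȟ^0: (4−3)−0=1 ⇒ Z
Ȟ^1: (6−3)−3=0 ⇒ 0
Ȟ^2: (4−0)−3=1 ⇒ Z


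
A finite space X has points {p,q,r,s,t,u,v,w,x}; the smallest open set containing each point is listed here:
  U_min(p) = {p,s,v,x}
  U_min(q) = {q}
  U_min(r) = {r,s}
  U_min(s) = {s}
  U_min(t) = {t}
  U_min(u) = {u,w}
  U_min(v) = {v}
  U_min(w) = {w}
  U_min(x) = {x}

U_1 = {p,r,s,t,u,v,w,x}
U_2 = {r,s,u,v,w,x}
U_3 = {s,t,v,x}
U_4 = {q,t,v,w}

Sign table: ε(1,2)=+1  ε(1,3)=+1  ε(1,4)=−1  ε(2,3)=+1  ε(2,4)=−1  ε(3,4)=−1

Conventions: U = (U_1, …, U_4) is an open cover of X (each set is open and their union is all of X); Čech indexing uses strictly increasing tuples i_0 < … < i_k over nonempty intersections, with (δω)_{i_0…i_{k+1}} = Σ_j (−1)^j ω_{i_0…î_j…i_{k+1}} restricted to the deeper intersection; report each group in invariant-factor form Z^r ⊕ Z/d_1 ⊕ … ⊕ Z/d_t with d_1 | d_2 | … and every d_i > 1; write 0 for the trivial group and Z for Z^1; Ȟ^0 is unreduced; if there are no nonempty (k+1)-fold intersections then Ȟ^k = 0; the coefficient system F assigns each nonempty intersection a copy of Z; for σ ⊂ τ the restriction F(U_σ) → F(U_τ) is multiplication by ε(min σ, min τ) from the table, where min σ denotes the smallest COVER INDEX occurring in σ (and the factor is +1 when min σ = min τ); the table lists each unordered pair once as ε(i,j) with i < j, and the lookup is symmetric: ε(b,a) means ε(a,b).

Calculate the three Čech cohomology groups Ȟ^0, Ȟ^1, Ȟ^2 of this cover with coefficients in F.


Ȟ^0 = Z; Ȟ^1 = 0; Ȟ^2 = 0

nonempty intersections:
  U12={r,s,u,v,w,x} U13={s,t,v,x} U14={t,v,w} U23={s,v,x} U24={v,w} U34={t,v}
  U123={s,v,x} U124={v,w} U134={t,v} U234={v}
  U1234={v}
C dims 4,6,4,1; δ0: rk 3, SNF 1^3; δ1: rk 3, SNF 1^3; δ2: rk 1, SNF 1^1
Ȟ^0: (4−3)−0=1 ⇒ Z
Ȟ^1: (6−3)−3=0 ⇒ 0
Ȟ^2: (4−1)−3=0 ⇒ 0


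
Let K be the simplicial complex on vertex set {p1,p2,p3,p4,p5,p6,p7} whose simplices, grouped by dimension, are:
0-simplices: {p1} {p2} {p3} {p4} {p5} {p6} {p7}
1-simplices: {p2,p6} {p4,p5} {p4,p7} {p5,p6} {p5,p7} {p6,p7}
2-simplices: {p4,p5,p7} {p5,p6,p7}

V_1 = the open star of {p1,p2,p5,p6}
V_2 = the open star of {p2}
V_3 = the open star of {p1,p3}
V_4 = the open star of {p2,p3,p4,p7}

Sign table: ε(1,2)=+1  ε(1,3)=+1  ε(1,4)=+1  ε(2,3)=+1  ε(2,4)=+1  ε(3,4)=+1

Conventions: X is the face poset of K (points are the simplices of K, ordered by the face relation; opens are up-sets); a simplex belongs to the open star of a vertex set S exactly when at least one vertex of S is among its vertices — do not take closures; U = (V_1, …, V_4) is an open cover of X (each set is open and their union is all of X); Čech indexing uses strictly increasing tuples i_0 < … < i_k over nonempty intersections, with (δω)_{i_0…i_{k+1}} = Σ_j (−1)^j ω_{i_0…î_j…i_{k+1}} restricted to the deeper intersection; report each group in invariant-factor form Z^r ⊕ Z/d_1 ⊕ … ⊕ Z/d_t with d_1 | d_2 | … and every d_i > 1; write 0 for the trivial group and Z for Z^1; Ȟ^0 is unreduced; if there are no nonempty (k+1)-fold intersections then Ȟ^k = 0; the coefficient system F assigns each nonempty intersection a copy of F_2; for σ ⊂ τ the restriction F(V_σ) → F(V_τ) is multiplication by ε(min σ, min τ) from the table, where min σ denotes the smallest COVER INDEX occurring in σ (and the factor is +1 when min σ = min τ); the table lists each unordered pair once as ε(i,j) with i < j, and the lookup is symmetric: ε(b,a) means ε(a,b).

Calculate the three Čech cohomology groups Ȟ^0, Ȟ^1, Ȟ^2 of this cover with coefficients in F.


nerve of the cover:
  V1={{p1},{p2},{p5},{p6},{p2,p6},{p4,p5},{p5,p6},{p5,p7},{p6,p7},{p4,p5,p7},{p5,p6,p7}} V2={{p2},{p2,p6}} V3={{p1},{p3}} V4={{p2},{p3},{p4},{p7},{p2,p6},{p4,p5},{p4,p7},{p5,p7},{p6,p7},{p4,p5,p7},{p5,p6,p7}}
  V12={{p2},{p2,p6}} V13={{p1}} V14={{p2},{p2,p6},{p4,p5},{p5,p7},{p6,p7},{p4,p5,p7},{p5,p6,p7}} V24={{p2},{p2,p6}} V34={{p3}}
  V124={{p2},{p2,p6}}
C dims 4,5,1; δ0: rk_F2 3; δ1: rk_F2 1
Ȟ^0 = (4 − 3) − 0 = 1, so Ȟ^0 ≅ Z/2
Ȟ^1 = (5 − 1) − 3 = 1, so Ȟ^1 ≅ Z/2
Ȟ^2 = (1 − 0) − 1 = 0, so Ȟ^2 ≅ 0

Ȟ^0(U;F) ≅ Z/2,  Ȟ^1(U;F) ≅ Z/2,  Ȟ^2(U;F) ≅ 0


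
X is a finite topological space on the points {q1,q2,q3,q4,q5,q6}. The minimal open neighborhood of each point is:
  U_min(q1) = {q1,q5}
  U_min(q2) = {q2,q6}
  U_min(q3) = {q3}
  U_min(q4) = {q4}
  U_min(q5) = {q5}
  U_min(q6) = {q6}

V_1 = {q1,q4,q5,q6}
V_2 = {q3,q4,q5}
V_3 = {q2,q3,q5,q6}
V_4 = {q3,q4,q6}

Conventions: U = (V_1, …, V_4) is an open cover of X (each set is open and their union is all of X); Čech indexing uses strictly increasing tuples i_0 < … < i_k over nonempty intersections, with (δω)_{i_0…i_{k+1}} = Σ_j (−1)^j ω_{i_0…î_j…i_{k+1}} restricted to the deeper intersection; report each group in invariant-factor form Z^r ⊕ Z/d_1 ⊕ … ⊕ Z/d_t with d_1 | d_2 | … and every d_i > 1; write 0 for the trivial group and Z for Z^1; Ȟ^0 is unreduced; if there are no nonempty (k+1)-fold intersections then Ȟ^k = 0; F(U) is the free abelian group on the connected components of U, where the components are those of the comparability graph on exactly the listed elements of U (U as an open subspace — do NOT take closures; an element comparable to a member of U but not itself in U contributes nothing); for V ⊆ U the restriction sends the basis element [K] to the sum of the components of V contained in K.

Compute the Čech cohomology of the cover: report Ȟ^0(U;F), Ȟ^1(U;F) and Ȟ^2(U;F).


nonempty intersections:
  V12={q4,q5} V13={q5,q6} V14={q4,q6} V23={q3,q5} V24={q3,q4} V34={q3,q6}
  V123={q5} V124={q4} V134={q6} V234={q3}
components per intersection:
  V1: {q1,q5} {q4} {q6}
  V2: {q3} {q4} {q5}
  V3: {q2,q6} {q3} {q5}
  V4: {q3} {q4} {q6}
  V12: {q4} {q5}
  V13: {q5} {q6}
  V14: {q4} {q6}
  V23: {q3} {q5}
  V24: {q3} {q4}
  V34: {q3} {q6}
  V123: {q5}
  V124: {q4}
  V134: {q6}
  V234: {q3}
C dims 12,12,4; δ0: rk 8, SNF 1^8; δ1: rk 4, SNF 1^4
Ȟ^0: (12−8)−0=4 ⇒ Z^4
Ȟ^1: (12−4)−8=0 ⇒ 0
Ȟ^2: (4−0)−4=0 ⇒ 0

Ȟ^0 = Z^4; Ȟ^1 = 0; Ȟ^2 = 0


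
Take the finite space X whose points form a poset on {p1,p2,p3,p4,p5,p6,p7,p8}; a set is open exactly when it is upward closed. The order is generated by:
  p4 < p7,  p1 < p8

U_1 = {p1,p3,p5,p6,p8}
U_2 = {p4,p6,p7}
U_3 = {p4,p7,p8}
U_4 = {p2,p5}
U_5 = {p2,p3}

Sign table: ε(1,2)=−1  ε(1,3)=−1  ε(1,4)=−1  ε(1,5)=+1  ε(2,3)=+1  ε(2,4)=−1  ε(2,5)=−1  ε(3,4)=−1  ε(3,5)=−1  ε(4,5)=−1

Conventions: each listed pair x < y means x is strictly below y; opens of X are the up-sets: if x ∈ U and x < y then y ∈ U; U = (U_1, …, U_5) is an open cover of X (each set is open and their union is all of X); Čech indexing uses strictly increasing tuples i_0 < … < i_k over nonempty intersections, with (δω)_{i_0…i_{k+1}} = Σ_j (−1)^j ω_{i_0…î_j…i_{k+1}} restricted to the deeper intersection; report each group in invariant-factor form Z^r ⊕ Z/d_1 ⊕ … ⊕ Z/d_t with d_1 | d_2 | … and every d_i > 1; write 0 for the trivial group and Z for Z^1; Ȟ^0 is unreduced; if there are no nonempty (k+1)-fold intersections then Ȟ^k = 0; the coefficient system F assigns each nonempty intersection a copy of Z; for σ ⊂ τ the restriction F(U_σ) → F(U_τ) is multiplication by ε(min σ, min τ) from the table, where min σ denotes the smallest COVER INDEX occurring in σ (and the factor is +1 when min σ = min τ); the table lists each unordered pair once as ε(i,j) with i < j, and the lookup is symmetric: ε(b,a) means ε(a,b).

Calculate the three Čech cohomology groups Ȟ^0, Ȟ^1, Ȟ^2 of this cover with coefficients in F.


nonempty overlaps:
  U12={p6} U13={p8} U14={p5} U15={p3} U23={p4,p7} U45={p2}
C dims 5,6; δ0: rk 4, SNF 1^4
degree 0: 5−4−0 = 1 → Ȟ^0 ≅ Z
degree 1: 6−0−4 = 2 → Ȟ^1 ≅ Z^2
degree 2: 0−0−0 = 0 → Ȟ^2 ≅ 0

Ȟ^0 ≅ Z, Ȟ^1 ≅ Z^2 and Ȟ^2 ≅ 0


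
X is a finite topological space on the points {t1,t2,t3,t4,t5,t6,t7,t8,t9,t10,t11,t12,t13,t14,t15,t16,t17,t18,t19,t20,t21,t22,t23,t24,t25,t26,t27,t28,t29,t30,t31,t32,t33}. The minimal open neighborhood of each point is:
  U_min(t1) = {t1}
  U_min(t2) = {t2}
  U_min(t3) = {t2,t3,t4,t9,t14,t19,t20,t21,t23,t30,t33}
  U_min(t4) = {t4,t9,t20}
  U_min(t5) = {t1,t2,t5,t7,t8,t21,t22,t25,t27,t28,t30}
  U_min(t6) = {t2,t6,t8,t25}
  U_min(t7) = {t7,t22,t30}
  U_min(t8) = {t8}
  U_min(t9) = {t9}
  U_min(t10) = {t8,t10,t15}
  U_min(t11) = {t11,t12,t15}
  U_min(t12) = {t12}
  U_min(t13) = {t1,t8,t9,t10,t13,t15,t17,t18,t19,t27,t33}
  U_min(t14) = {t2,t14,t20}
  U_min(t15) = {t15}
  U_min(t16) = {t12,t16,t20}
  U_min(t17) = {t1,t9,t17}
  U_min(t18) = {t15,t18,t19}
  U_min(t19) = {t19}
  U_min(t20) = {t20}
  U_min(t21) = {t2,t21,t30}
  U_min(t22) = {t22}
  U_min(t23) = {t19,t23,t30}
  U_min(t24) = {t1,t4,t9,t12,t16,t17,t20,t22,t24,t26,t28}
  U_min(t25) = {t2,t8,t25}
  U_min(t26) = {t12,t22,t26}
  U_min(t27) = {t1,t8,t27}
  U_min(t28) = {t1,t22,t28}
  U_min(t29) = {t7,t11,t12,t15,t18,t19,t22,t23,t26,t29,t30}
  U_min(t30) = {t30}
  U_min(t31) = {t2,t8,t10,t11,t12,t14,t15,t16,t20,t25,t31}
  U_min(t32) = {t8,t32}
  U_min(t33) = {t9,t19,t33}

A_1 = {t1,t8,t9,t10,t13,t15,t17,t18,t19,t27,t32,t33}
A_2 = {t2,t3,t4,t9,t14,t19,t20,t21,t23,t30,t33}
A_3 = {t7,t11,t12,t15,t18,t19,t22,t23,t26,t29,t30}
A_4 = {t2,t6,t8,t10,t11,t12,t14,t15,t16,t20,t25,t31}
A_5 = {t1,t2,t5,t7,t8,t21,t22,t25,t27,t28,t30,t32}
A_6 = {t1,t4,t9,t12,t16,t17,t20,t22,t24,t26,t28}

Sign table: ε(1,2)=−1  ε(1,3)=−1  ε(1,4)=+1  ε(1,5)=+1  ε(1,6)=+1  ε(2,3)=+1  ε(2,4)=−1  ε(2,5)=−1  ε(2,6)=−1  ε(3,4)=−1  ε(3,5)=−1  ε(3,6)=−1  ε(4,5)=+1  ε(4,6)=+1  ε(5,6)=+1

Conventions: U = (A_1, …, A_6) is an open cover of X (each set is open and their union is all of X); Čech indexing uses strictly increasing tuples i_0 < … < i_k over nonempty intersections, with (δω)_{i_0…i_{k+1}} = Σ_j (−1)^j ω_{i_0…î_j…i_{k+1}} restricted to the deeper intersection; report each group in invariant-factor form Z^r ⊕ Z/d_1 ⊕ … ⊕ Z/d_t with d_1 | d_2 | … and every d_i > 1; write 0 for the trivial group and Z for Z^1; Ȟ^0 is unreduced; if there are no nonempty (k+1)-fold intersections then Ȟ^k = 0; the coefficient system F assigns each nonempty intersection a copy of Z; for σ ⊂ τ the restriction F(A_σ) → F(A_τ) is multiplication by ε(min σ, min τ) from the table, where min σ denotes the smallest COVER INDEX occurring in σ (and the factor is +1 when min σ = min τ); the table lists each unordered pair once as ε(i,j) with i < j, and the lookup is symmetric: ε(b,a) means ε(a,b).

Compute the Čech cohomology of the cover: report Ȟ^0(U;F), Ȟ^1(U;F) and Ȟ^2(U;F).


Ȟ^0 ≅ Z,  Ȟ^1 ≅ 0,  Ȟ^2 ≅ Z/2

nerve simplices:
  A12={t9,t19,t33} A13={t15,t18,t19} A14={t8,t10,t15} A15={t1,t8,t27,t32} A16={t1,t9,t17} A23={t19,t23,t30} A24={t2,t14,t20} A25={t2,t21,t30} A26={t4,t9,t20} A34={t11,t12,t15} A35={t7,t22,t30} A36={t12,t22,t26} A45={t2,t8,t25} A46={t12,t16,t20} A56={t1,t22,t28}
  A123={t19} A126={t9} A134={t15} A145={t8} A156={t1} A235={t30} A245={t2} A246={t20} A346={t12} A356={t22}
C dims 6,15,10; δ0: rk 5, SNF 1^5; δ1: rk 10, SNF 1^9·2
degree 0: 6−5−0 = 1 → Ȟ^0 ≅ Z
degree 1: 15−10−5 = 0 → Ȟ^1 ≅ 0
degree 2: 10−0−10 = 0 plus torsion [2] → Ȟ^2 ≅ Z/2


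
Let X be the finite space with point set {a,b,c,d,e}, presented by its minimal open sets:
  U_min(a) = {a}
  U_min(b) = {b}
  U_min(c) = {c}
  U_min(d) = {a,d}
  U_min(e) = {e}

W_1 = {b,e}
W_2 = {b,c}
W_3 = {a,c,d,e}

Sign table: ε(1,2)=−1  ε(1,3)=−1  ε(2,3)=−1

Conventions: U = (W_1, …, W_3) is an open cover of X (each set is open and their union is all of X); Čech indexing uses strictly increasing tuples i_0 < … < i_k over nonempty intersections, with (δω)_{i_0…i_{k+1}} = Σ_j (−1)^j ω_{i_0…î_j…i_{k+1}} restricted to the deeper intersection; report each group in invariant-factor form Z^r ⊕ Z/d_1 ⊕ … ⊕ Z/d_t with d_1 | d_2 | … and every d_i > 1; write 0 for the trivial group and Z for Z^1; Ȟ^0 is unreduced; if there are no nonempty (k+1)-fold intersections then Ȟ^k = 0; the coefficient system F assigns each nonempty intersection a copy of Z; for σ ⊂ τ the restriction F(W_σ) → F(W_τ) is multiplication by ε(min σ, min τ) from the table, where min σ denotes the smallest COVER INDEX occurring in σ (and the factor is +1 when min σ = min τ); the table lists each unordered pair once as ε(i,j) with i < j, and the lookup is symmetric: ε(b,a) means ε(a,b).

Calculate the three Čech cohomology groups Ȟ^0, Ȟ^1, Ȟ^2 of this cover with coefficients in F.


nerve simplices:
  W12={b} W13={e} W23={c}
C dims 3,3; δ0: rk 3, SNF 1^2·2
degree 0: 3−3−0 = 0 → Ȟ^0 ≅ 0
degree 1: 3−0−3 = 0 plus torsion [2] → Ȟ^1 ≅ Z/2
degree 2: 0−0−0 = 0 → Ȟ^2 ≅ 0

Ȟ^0 = 0,  Ȟ^1 = Z/2,  Ȟ^2 = 0


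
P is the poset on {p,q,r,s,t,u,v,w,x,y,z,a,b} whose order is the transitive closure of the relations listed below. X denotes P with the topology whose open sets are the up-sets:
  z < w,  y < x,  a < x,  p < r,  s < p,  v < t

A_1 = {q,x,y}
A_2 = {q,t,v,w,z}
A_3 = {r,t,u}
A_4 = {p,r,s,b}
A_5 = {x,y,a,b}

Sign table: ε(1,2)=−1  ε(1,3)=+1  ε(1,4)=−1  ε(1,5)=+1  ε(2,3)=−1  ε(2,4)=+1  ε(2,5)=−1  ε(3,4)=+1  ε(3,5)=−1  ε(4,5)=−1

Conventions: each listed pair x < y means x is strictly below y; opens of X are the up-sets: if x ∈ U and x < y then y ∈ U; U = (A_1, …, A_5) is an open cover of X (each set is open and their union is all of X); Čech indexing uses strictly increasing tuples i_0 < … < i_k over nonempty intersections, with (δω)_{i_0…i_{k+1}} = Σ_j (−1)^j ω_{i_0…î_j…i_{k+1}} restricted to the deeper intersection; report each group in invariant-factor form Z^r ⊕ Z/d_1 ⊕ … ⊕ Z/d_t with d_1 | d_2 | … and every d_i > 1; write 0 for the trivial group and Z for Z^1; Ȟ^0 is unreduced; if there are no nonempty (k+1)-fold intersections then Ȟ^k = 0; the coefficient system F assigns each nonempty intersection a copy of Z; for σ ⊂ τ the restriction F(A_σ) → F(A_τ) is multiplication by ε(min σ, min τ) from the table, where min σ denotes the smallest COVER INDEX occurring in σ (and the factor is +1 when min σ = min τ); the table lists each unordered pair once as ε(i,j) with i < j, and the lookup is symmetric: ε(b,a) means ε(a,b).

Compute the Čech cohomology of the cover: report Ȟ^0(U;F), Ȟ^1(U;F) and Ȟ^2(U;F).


Ȟ^0 = 0; Ȟ^1 = Z/2; Ȟ^2 = 0

nerve simplices:
  A12={q} A15={x,y} A23={t} A34={r} A45={b}
C dims 5,5; δ0: rk 5, SNF 1^4·2
degree 0: 5−5−0 = 0 → Ȟ^0 ≅ 0
degree 1: 5−0−5 = 0 plus torsion [2] → Ȟ^1 ≅ Z/2
degree 2: 0−0−0 = 0 → Ȟ^2 ≅ 0


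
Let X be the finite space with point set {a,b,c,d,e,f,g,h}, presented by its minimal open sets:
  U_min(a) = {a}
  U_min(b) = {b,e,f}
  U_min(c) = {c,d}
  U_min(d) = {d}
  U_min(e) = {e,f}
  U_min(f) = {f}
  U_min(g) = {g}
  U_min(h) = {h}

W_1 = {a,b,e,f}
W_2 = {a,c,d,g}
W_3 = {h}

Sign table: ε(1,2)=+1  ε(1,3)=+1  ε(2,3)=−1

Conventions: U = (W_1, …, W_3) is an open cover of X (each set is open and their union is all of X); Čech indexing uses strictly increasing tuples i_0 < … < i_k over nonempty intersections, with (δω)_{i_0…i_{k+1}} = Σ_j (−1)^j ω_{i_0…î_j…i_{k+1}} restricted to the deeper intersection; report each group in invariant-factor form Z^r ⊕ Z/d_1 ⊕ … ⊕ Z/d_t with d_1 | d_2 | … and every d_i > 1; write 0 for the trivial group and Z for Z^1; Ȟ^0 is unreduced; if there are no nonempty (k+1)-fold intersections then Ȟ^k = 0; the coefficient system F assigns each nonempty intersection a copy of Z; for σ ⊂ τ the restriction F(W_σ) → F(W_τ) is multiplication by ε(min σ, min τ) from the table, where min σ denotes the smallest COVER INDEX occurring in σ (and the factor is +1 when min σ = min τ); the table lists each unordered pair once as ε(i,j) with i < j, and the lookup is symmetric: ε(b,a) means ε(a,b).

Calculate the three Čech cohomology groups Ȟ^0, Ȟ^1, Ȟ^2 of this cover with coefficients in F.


cover nerve:
  W12={a}
C dims 3,1; δ0: rk 1, SNF 1^1
Ȟ^0: (3−1)−0=2 ⇒ Z^2
Ȟ^1: (1−0)−1=0 ⇒ 0
Ȟ^2: (0−0)−0=0 ⇒ 0

Ȟ^0 ≅ Z^2; Ȟ^1 ≅ 0; Ȟ^2 ≅ 0


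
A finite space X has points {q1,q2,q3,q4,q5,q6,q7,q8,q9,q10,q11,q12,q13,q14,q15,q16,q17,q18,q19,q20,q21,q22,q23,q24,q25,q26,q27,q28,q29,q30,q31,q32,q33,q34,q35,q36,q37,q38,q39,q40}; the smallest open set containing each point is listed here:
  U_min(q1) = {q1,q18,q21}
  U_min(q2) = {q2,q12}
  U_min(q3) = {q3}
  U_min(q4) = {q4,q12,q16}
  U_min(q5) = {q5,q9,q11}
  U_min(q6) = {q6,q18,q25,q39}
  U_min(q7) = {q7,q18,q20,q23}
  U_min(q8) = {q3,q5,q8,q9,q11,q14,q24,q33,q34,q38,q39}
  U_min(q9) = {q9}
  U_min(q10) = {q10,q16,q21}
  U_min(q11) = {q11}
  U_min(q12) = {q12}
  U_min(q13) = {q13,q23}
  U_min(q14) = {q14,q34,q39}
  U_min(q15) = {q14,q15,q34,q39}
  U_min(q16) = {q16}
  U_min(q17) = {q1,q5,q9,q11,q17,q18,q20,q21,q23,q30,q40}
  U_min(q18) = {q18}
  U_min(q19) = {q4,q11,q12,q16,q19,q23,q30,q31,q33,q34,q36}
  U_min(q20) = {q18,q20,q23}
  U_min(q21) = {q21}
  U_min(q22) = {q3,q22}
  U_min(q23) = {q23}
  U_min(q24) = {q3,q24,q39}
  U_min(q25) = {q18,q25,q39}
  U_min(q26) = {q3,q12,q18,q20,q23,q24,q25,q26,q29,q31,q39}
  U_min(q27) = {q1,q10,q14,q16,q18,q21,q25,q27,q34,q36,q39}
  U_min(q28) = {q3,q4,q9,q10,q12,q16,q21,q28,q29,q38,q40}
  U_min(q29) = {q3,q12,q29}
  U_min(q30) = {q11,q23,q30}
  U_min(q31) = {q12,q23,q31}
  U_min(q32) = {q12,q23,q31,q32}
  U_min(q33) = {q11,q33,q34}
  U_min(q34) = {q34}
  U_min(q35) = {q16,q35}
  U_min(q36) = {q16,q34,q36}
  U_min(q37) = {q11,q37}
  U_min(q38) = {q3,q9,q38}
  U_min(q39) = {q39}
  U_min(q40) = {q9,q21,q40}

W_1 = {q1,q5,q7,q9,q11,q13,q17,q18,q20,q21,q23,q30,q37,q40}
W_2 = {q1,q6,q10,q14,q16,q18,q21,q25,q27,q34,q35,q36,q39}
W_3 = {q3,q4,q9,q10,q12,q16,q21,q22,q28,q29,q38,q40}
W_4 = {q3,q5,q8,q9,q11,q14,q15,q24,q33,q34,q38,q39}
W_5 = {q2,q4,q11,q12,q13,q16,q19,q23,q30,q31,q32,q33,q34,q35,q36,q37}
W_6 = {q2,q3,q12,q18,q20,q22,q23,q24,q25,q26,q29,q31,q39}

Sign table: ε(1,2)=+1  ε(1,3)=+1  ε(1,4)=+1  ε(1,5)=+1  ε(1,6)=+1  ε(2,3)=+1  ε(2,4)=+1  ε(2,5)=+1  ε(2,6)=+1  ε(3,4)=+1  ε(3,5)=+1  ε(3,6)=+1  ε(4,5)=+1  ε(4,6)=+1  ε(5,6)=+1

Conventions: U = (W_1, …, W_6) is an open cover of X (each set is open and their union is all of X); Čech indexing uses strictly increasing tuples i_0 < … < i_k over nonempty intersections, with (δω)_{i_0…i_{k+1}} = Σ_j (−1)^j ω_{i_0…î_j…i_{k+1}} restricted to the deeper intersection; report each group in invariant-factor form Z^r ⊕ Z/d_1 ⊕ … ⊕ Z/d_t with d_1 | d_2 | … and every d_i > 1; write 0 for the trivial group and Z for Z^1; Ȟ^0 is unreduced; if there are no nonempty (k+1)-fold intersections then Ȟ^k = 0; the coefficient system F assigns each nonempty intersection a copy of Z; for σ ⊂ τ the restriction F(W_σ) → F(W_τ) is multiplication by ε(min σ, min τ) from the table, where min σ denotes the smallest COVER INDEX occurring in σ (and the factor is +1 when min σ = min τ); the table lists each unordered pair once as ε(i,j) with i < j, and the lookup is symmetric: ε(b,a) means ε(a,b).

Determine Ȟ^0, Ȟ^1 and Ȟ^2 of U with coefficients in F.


nonempty intersections:
  W12={q1,q18,q21} W13={q9,q21,q40} W14={q5,q9,q11} W15={q11,q13,q23,q30,q37} W16={q18,q20,q23} W23={q10,q16,q21} W24={q14,q34,q39} W25={q16,q34,q35,q36} W26={q18,q25,q39} W34={q3,q9,q38} W35={q4,q12,q16} W36={q3,q12,q22,q29} W45={q11,q33,q34} W46={q3,q24,q39} W56={q2,q12,q23,q31}
  W123={q21} W126={q18} W134={q9} W145={q11} W156={q23} W235={q16} W245={q34} W246={q39} W346={q3} W356={q12}
C dims 6,15,10; δ0: rk 5, SNF 1^5; δ1: rk 10, SNF 1^9·2
Ȟ^0: (6−5)−0=1 ⇒ Z
Ȟ^1: (15−10)−5=0 ⇒ 0
Ȟ^2: (10−0)−10=0 plus torsion [2] ⇒ Z/2

Ȟ^0(U;F) ≅ Z,  Ȟ^1(U;F) ≅ 0,  Ȟ^2(U;F) ≅ Z/2


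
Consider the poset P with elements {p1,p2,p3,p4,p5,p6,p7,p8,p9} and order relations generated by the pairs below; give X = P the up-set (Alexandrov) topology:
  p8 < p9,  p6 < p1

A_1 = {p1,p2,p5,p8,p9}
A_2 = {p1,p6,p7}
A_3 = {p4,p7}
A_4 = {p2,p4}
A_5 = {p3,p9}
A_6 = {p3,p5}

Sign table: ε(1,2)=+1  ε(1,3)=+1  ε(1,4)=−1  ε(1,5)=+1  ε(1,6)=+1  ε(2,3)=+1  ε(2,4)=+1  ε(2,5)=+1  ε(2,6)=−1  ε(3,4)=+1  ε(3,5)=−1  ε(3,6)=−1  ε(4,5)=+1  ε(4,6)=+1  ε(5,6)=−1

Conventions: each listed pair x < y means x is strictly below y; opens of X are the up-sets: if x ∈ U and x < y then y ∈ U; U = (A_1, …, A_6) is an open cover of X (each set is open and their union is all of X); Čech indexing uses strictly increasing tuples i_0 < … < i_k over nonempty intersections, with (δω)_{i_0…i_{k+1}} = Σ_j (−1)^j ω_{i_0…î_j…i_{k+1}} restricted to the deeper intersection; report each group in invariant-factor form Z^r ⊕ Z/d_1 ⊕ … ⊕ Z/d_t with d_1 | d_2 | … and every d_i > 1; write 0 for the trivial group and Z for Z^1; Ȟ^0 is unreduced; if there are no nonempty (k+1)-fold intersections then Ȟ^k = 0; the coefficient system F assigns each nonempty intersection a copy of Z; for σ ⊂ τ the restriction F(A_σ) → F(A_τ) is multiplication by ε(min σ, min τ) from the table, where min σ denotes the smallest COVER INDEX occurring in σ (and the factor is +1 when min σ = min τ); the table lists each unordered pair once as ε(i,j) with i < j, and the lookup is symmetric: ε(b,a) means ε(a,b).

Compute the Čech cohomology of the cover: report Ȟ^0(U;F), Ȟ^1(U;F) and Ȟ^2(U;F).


nonempty overlaps:
  A12={p1} A14={p2} A15={p9} A16={p5} A23={p7} A34={p4} A56={p3}
C dims 6,7; δ0: rk 6, SNF 1^5·2
degree 0: 6−6−0 = 0 → Ȟ^0 ≅ 0
degree 1: 7−0−6 = 1 plus torsion [2] → Ȟ^1 ≅ Z ⊕ Z/2
degree 2: 0−0−0 = 0 → Ȟ^2 ≅ 0

Ȟ^0 ≅ 0, Ȟ^1 ≅ Z ⊕ Z/2 and Ȟ^2 ≅ 0


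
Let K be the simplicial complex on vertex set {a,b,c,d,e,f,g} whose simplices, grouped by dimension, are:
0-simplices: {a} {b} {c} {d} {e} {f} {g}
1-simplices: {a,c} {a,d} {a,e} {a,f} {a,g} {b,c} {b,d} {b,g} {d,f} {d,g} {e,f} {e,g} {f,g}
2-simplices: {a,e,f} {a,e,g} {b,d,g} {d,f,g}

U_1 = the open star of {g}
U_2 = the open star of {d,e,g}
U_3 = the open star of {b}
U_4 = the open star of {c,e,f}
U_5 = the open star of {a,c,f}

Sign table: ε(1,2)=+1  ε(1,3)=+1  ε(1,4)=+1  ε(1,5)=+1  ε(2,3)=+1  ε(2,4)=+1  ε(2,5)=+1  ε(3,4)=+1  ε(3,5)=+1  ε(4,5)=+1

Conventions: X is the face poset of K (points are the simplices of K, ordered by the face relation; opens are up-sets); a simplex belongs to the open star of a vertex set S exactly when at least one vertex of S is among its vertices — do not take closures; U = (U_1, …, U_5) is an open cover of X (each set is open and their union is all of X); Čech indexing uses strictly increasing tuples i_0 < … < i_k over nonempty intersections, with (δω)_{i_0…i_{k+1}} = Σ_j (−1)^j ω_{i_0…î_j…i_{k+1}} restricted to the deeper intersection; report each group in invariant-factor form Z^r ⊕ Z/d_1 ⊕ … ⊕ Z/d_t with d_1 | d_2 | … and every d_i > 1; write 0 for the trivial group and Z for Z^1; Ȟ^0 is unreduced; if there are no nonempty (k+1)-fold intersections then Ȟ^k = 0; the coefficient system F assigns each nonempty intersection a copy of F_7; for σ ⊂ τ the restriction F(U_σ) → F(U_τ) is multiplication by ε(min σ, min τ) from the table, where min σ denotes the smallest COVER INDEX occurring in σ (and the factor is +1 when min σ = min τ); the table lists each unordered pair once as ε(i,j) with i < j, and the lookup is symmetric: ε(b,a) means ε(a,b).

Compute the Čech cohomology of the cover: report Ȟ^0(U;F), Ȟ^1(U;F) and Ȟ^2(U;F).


nerve simplices:
  U1={{g},{a,g},{b,g},{d,g},{e,g},{f,g},{a,e,g},{b,d,g},{d,f,g}} U2={{d},{e},{g},{a,d},{a,e},{a,g},{b,d},{b,g},{d,f},{d,g},{e,f},{e,g},{f,g},{a,e,f},{a,e,g},{b,d,g},{d,f,g}} U3={{b},{b,c},{b,d},{b,g},{b,d,g}} U4={{c},{e},{f},{a,c},{a,e},{a,f},{b,c},{d,f},{e,f},{e,g},{f,g},{a,e,f},{a,e,g},{d,f,g}} U5={{a},{c},{f},{a,c},{a,d},{a,e},{a,f},{a,g},{b,c},{d,f},{e,f},{f,g},{a,e,f},{a,e,g},{d,f,g}}
  U12={{g},{a,g},{b,g},{d,g},{e,g},{f,g},{a,e,g},{b,d,g},{d,f,g}} U13={{b,g},{b,d,g}} U14={{e,g},{f,g},{a,e,g},{d,f,g}} U15={{a,g},{f,g},{a,e,g},{d,f,g}} U23={{b,d},{b,g},{b,d,g}} U24={{e},{a,e},{d,f},{e,f},{e,g},{f,g},{a,e,f},{a,e,g},{d,f,g}} U25={{a,d},{a,e},{a,g},{d,f},{e,f},{f,g},{a,e,f},{a,e,g},{d,f,g}} U34={{b,c}} U35={{b,c}} U45={{c},{f},{a,c},{a,e},{a,f},{b,c},{d,f},{e,f},{f,g},{a,e,f},{a,e,g},{d,f,g}}
  U123={{b,g},{b,d,g}} U124={{e,g},{f,g},{a,e,g},{d,f,g}} U125={{a,g},{f,g},{a,e,g},{d,f,g}} U145={{f,g},{a,e,g},{d,f,g}} U245={{a,e},{d,f},{e,f},{f,g},{a,e,f},{a,e,g},{d,f,g}} U345={{b,c}}
  U1245={{f,g},{a,e,g},{d,f,g}}
C dims 5,10,6,1; δ0: rk_F7 4; δ1: rk_F7 5; δ2: rk_F7 1
degree 0: 5−4−0 = 1 → Ȟ^0 ≅ Z/7
degree 1: 10−5−4 = 1 → Ȟ^1 ≅ Z/7
degree 2: 6−1−5 = 0 → Ȟ^2 ≅ 0

Ȟ^0 = Z/7, Ȟ^1 = Z/7, Ȟ^2 = 0
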